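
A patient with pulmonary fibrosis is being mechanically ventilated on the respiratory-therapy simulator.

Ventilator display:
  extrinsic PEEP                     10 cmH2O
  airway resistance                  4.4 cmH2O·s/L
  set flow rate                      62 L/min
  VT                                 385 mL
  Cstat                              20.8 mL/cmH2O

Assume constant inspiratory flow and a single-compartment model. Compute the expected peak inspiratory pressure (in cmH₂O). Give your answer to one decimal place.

33.1

Flow: 62 L/min ÷ 60 = 1.0333 L/s.
Equation of motion (constant flow): PIP = Vt/C + R·V̇ + PEEP.
PIP = 385/20.8 + 4.4×1.0333 + 10 = 18.51 + 4.547 + 10 = 33.057 cmH2O.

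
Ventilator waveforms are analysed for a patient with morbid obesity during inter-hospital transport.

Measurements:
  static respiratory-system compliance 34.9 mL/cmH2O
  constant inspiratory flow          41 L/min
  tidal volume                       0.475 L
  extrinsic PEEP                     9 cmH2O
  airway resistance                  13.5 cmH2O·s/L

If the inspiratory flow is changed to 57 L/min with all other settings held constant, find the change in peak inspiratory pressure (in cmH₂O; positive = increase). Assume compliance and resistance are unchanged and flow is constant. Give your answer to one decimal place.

3.6

Flow: 41 L/min ÷ 60 = 0.6833 L/s.
New flow: 57 L/min ÷ 60 = 0.95 L/s.
PIP = Vt/C + R·V̇ + PEEP (constant-flow equation of motion).
Only the resistive term changes: ΔPIP = R × ΔV̇ = 13.5 × (0.95 − 0.6833) = 13.5 × 0.2667 = 3.6 cmH2O.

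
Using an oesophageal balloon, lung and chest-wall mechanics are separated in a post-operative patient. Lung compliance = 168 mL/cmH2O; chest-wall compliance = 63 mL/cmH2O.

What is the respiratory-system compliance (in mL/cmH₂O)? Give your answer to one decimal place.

Lung and chest wall are elastances in series: 1/Crs = 1/CL + 1/Ccw.
1/Crs = 1/168 + 1/63 = 0.02183.
Crs = 45.809 mL/cmH2O.

45.8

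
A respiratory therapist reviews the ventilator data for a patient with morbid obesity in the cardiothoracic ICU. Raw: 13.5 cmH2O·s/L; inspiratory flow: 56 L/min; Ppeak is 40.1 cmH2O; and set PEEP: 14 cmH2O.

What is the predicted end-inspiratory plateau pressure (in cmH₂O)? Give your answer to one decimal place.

27.5

Flow: 56 L/min ÷ 60 = 0.9333 L/s.
Pplat = PIP − Raw × flow = 40.1 − 13.5 × 0.9333 = 40.1 − 12.6 = 27.5 cmH2O.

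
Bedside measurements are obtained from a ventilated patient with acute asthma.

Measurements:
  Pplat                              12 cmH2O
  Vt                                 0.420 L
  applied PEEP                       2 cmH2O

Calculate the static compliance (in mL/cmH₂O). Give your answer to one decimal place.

Cstat = Vt / (Pplat − PEEP) = 420 / (12 − 2) = 420 / 10.0 = 42.0 mL/cmH2O.

42.0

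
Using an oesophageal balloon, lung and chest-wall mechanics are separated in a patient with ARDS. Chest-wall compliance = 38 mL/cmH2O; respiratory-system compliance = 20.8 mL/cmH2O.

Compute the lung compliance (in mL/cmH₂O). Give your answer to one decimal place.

46.0

1/CL = 1/Crs − 1/Ccw.
1/CL = 1/20.8 − 1/38 = 0.02176.
CL = 45.956 mL/cmH2O.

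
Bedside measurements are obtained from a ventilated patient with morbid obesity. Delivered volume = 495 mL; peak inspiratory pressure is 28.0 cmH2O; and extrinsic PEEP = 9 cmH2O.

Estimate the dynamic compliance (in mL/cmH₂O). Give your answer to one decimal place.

Dynamic compliance = Vt / (PIP − PEEP) = 495 / (28.0 − 9) = 495 / 19.0 = 26.053 mL/cmH2O.

26.1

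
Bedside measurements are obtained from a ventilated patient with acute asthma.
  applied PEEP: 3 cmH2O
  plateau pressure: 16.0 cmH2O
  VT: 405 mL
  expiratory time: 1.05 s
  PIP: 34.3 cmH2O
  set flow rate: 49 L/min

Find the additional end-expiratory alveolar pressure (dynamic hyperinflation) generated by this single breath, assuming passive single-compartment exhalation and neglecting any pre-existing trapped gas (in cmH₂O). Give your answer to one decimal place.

Flow: 49 L/min ÷ 60 = 0.8167 L/s.
R = (PIP − Pplat)/V̇ = (34.3 − 16.0) / 0.8167 = 18.3/0.8167 = 22.407 cmH2O·s/L.
C = Vt/(Pplat − PEEP) = 405.0 / (16.0 − 3) = 405.0/13.0 = 31.154 mL/cmH2O.
τ = R × C = 22.407 × 0.03115 L/cmH2O = 0.698 s.
Fraction remaining = e^(−Te/τ) = e^(−1.05/0.698) = 0.2222; trapped volume = 405.0 × 0.2222 = 89.991 mL.
Additional alveolar pressure from trapping ≈ V_trapped / C = 89.991 / 31.154 = 2.889 cmH2O.

2.9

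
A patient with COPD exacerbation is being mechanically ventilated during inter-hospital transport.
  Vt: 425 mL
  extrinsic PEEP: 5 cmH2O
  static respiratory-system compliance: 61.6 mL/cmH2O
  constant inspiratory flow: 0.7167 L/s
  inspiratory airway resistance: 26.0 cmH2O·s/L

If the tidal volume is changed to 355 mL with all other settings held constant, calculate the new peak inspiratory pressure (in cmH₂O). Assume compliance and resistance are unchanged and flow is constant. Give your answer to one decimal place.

PIP = Vt/C + R·V̇ + PEEP (constant-flow equation of motion).
Only the elastic term changes: ΔPIP = ΔVt / C = (355 − 425) / 61.6 = -1.136 cmH2O.
Original PIP = 425/61.6 + 26.0×0.7167 + 5 = 30.534 cmH2O; new PIP = 30.534 + (-1.136) = 29.398 cmH2O.

29.4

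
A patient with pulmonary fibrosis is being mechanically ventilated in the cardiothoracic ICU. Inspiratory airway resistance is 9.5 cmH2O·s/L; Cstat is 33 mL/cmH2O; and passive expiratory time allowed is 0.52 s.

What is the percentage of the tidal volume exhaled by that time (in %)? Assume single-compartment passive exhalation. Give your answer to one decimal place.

81.0

τ = R × C = 9.5 × 33 mL/cmH2O = 9.5 × 0.033 L/cmH2O = 0.3135 s.
Passive exhalation: V(t)/V₀ = e^(−t/τ) = e^(−0.52/0.3135) = 0.1904.
Fraction exhaled = 1 − 0.1904 = 0.8096 → 80.96%.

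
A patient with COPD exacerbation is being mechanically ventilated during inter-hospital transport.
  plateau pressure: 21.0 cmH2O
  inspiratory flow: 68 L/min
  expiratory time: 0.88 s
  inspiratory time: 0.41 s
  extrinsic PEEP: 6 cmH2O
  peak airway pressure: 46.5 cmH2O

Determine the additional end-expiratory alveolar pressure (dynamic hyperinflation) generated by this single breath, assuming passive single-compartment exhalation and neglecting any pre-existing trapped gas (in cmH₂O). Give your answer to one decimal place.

Flow: 68 L/min ÷ 60 = 1.1333 L/s.
Vt = flow × Ti = 1.1333 L/s × 0.41 s × 1000 mL/L = 464.65 mL.
R = (PIP − Pplat)/V̇ = (46.5 − 21.0) / 1.1333 = 25.5/1.1333 = 22.501 cmH2O·s/L.
C = Vt/(Pplat − PEEP) = 464.65 / (21.0 − 6) = 464.65/15.0 = 30.977 mL/cmH2O.
τ = R × C = 22.501 × 0.03098 L/cmH2O = 0.6971 s.
Fraction remaining = e^(−Te/τ) = e^(−0.88/0.6971) = 0.283; trapped volume = 464.65 × 0.283 = 131.5 mL.
Additional alveolar pressure from trapping ≈ V_trapped / C = 131.5 / 30.977 = 4.245 cmH2O.

4.2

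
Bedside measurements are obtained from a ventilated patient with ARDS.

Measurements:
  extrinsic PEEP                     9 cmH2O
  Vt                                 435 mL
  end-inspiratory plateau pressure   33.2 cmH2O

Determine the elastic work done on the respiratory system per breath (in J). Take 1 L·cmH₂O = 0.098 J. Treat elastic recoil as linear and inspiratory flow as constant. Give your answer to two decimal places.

Elastic work ≈ ½ × (Pplat − PEEP) × Vt = 0.5 × (33.2 − 9) × 0.435 L = 0.5 × 24.2 × 0.435 = 5.264 L·cmH2O.
× 0.098 J/(L·cmH2O) → 0.5159 J.

0.52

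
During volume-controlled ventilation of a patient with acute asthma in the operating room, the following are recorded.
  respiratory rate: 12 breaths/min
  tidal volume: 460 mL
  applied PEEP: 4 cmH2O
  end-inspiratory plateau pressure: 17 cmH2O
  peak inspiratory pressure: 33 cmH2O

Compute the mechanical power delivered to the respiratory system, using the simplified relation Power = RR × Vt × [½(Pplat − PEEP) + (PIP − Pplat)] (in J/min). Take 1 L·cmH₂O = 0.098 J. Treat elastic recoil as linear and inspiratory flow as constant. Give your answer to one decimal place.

12.2

Per-breath work = Vt × [½(Pplat−PEEP) + (PIP−Pplat)] = 0.460 × [0.5×13.0 + 16.0] = 0.460 × 22.5 = 10.35 L·cmH2O.
Power = 12 × 10.35 = 124.2 L·cmH2O/min.
× 0.098 J/(L·cmH2O) → 12.172 J/min.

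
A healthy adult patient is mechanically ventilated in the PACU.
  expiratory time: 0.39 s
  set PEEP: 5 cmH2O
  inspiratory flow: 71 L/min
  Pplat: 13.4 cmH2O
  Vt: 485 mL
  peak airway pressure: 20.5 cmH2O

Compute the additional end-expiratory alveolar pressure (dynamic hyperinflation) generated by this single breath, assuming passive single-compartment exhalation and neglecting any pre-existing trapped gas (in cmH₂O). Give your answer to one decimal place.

Flow: 71 L/min ÷ 60 = 1.1833 L/s.
R = (PIP − Pplat)/V̇ = (20.5 − 13.4) / 1.1833 = 7.1/1.1833 = 6.0 cmH2O·s/L.
C = Vt/(Pplat − PEEP) = 485.0 / (13.4 − 5) = 485.0/8.4 = 57.738 mL/cmH2O.
τ = R × C = 6.0 × 0.05774 L/cmH2O = 0.3464 s.
Fraction remaining = e^(−Te/τ) = e^(−0.39/0.3464) = 0.3244; trapped volume = 485.0 × 0.3244 = 157.33 mL.
Additional alveolar pressure from trapping ≈ V_trapped / C = 157.33 / 57.738 = 2.725 cmH2O.

2.7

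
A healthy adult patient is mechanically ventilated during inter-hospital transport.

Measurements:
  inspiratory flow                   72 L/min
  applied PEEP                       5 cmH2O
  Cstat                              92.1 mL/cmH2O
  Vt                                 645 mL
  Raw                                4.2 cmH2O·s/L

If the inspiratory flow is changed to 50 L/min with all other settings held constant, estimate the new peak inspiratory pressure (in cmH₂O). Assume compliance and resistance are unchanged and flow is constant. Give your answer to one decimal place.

15.5

Flow: 72 L/min ÷ 60 = 1.2 L/s.
New flow: 50 L/min ÷ 60 = 0.8333 L/s.
PIP = Vt/C + R·V̇ + PEEP (constant-flow equation of motion).
Only the resistive term changes: ΔPIP = R × ΔV̇ = 4.2 × (0.8333 − 1.2) = 4.2 × -0.3667 = -1.54 cmH2O.
Original PIP = 645/92.1 + 4.2×1.2 + 5 = 17.043 cmH2O; new PIP = 17.043 + (-1.54) = 15.503 cmH2O.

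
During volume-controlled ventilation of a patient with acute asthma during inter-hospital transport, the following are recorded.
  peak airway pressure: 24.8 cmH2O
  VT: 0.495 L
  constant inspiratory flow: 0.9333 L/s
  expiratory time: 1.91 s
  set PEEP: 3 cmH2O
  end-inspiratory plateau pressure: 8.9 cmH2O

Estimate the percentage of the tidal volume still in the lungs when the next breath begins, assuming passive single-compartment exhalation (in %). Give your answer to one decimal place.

R = (PIP − Pplat)/V̇ = (24.8 − 8.9) / 0.9333 = 15.9/0.9333 = 17.036 cmH2O·s/L.
C = Vt/(Pplat − PEEP) = 495.0 / (8.9 − 3) = 495.0/5.9 = 83.898 mL/cmH2O.
τ = R × C = 17.036 × 0.0839 L/cmH2O = 1.429 s.
Fraction remaining at end-expiration = e^(−Te/τ) = e^(−1.91/1.429) = 0.2627 → 26.27%.

26.3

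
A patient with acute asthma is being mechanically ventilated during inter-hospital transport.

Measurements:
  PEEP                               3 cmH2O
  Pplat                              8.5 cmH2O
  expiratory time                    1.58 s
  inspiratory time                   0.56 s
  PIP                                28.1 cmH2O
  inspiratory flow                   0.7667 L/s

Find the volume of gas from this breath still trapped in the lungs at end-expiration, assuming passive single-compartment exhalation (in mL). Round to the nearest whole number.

195

Vt = flow × Ti = 0.7667 L/s × 0.56 s × 1000 mL/L = 429.35 mL.
R = (PIP − Pplat)/V̇ = (28.1 − 8.5) / 0.7667 = 19.6/0.7667 = 25.564 cmH2O·s/L.
C = Vt/(Pplat − PEEP) = 429.35 / (8.5 − 3) = 429.35/5.5 = 78.064 mL/cmH2O.
τ = R × C = 25.564 × 0.07806 L/cmH2O = 1.996 s.
Fraction remaining = e^(−Te/τ) = e^(−1.58/1.996) = 0.4531.
Trapped volume = 429.35 × 0.4531 = 194.54 mL.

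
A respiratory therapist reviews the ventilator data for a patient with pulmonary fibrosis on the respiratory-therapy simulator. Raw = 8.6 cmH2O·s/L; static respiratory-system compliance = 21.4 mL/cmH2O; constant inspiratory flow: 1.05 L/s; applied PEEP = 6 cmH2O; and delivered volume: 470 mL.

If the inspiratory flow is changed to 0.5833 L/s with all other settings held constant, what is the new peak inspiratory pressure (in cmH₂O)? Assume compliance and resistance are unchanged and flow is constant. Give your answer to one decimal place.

PIP = Vt/C + R·V̇ + PEEP (constant-flow equation of motion).
Only the resistive term changes: ΔPIP = R × ΔV̇ = 8.6 × (0.5833 − 1.05) = 8.6 × -0.4667 = -4.014 cmH2O.
Original PIP = 470/21.4 + 8.6×1.05 + 6 = 36.993 cmH2O; new PIP = 36.993 + (-4.014) = 32.979 cmH2O.

33.0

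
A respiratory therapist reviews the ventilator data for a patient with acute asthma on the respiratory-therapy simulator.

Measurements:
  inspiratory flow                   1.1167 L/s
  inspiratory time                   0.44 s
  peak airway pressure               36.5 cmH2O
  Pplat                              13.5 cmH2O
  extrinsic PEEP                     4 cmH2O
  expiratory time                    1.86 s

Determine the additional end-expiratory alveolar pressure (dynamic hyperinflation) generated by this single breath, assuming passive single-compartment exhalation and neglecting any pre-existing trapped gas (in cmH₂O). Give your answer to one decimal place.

Vt = flow × Ti = 1.1167 L/s × 0.44 s × 1000 mL/L = 491.35 mL.
R = (PIP − Pplat)/V̇ = (36.5 − 13.5) / 1.1167 = 23.0/1.1167 = 20.596 cmH2O·s/L.
C = Vt/(Pplat − PEEP) = 491.35 / (13.5 − 4) = 491.35/9.5 = 51.721 mL/cmH2O.
τ = R × C = 20.596 × 0.05172 L/cmH2O = 1.065 s.
Fraction remaining = e^(−Te/τ) = e^(−1.86/1.065) = 0.1744; trapped volume = 491.35 × 0.1744 = 85.691 mL.
Additional alveolar pressure from trapping ≈ V_trapped / C = 85.691 / 51.721 = 1.657 cmH2O.

1.7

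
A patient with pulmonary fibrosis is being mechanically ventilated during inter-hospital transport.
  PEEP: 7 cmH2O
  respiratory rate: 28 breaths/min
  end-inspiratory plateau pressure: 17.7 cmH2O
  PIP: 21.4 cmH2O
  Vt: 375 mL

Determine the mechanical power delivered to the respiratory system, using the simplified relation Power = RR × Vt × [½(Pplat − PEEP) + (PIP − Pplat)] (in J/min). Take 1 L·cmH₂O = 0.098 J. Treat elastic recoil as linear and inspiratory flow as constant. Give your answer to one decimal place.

Per-breath work = Vt × [½(Pplat−PEEP) + (PIP−Pplat)] = 0.375 × [0.5×10.7 + 3.7] = 0.375 × 9.05 = 3.394 L·cmH2O.
Power = 28 × 3.394 = 95.032 L·cmH2O/min.
× 0.098 J/(L·cmH2O) → 9.313 J/min.

9.3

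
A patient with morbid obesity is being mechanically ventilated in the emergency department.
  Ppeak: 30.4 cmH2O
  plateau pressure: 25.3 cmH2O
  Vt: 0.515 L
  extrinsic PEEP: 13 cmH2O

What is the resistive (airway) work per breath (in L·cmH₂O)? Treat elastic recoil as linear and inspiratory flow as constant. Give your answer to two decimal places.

2.63

With constant inspiratory flow the resistive pressure is constant at PIP − Pplat = 30.4 − 25.3 = 5.1 cmH2O, so resistive work = 5.1 × 0.515 = 2.627 L·cmH2O.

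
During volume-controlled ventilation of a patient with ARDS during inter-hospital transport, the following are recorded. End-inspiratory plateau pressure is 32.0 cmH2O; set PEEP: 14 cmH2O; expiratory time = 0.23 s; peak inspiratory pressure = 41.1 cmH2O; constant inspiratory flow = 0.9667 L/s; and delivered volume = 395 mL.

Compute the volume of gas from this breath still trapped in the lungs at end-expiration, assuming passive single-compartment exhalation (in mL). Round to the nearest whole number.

130

R = (PIP − Pplat)/V̇ = (41.1 − 32.0) / 0.9667 = 9.1/0.9667 = 9.413 cmH2O·s/L.
C = Vt/(Pplat − PEEP) = 395.0 / (32.0 − 14) = 395.0/18.0 = 21.944 mL/cmH2O.
τ = R × C = 9.413 × 0.02194 L/cmH2O = 0.2065 s.
Fraction remaining = e^(−Te/τ) = e^(−0.23/0.2065) = 0.3283.
Trapped volume = 395.0 × 0.3283 = 129.68 mL.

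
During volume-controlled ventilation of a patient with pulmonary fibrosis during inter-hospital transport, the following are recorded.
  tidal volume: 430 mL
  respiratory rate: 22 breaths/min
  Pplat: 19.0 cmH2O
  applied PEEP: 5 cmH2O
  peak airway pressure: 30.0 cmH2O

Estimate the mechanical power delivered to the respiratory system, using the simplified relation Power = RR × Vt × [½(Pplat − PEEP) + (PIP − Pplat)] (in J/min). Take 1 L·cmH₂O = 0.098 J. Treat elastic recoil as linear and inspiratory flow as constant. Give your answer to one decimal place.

16.7

Per-breath work = Vt × [½(Pplat−PEEP) + (PIP−Pplat)] = 0.430 × [0.5×14.0 + 11.0] = 0.430 × 18.0 = 7.74 L·cmH2O.
Power = 22 × 7.74 = 170.28 L·cmH2O/min.
× 0.098 J/(L·cmH2O) → 16.687 J/min.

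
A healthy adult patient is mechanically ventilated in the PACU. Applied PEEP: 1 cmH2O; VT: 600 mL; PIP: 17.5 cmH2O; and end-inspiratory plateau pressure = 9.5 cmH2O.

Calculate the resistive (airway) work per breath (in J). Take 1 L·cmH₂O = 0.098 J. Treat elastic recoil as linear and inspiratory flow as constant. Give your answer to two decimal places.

With constant inspiratory flow the resistive pressure is constant at PIP − Pplat = 17.5 − 9.5 = 8.0 cmH2O, so resistive work = 8.0 × 0.600 = 4.8 L·cmH2O.
× 0.098 J/(L·cmH2O) → 0.4704 J.

0.47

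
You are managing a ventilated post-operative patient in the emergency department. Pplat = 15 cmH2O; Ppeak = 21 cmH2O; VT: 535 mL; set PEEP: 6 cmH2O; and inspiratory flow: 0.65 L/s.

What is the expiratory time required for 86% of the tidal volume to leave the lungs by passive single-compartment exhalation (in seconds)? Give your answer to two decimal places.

1.08

R = (PIP − Pplat)/V̇ = (21 − 15) / 0.65 = 6.0/0.65 = 9.231 cmH2O·s/L.
C = Vt/(Pplat − PEEP) = 535.0 / (15 − 6) = 535.0/9.0 = 59.444 mL/cmH2O.
τ = R × C = 9.231 × 0.05944 L/cmH2O = 0.5487 s.
t = −τ·ln(1 − 0.86) = −0.5487·ln(0.14) = 1.079 s.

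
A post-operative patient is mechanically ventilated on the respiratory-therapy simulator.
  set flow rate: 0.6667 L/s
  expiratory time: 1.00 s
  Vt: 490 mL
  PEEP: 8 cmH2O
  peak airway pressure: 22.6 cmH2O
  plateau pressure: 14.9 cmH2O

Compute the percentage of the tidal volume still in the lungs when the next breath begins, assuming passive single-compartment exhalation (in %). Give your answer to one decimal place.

R = (PIP − Pplat)/V̇ = (22.6 − 14.9) / 0.6667 = 7.7/0.6667 = 11.549 cmH2O·s/L.
C = Vt/(Pplat − PEEP) = 490.0 / (14.9 − 8) = 490.0/6.9 = 71.014 mL/cmH2O.
τ = R × C = 11.549 × 0.07101 L/cmH2O = 0.8201 s.
Fraction remaining at end-expiration = e^(−Te/τ) = e^(−1.00/0.8201) = 0.2954 → 29.54%.

29.5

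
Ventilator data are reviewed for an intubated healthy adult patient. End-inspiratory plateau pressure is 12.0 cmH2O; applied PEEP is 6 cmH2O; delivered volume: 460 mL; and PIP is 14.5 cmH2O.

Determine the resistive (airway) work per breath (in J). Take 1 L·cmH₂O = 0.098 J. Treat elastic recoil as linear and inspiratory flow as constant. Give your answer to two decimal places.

With constant inspiratory flow the resistive pressure is constant at PIP − Pplat = 14.5 − 12.0 = 2.5 cmH2O, so resistive work = 2.5 × 0.460 = 1.15 L·cmH2O.
× 0.098 J/(L·cmH2O) → 0.1127 J.

0.11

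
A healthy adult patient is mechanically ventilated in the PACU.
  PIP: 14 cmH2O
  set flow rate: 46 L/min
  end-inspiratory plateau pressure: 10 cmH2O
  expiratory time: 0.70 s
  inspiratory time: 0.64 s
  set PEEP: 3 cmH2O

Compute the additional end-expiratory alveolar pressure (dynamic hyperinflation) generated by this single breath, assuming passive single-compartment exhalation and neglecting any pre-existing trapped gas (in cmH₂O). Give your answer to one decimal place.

Flow: 46 L/min ÷ 60 = 0.7667 L/s.
Vt = flow × Ti = 0.7667 L/s × 0.64 s × 1000 mL/L = 490.69 mL.
R = (PIP − Pplat)/V̇ = (14 − 10) / 0.7667 = 4.0/0.7667 = 5.217 cmH2O·s/L.
C = Vt/(Pplat − PEEP) = 490.69 / (10 − 3) = 490.69/7.0 = 70.099 mL/cmH2O.
τ = R × C = 5.217 × 0.0701 L/cmH2O = 0.3657 s.
Fraction remaining = e^(−Te/τ) = e^(−0.70/0.3657) = 0.1475; trapped volume = 490.69 × 0.1475 = 72.377 mL.
Additional alveolar pressure from trapping ≈ V_trapped / C = 72.377 / 70.099 = 1.032 cmH2O.

1.0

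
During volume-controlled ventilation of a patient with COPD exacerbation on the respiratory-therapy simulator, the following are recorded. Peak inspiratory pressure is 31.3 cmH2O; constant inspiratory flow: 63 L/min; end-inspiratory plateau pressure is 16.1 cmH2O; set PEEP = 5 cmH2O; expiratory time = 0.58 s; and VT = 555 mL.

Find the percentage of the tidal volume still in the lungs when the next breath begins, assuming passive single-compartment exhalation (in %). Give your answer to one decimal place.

Flow: 63 L/min ÷ 60 = 1.05 L/s.
R = (PIP − Pplat)/V̇ = (31.3 − 16.1) / 1.05 = 15.2/1.05 = 14.476 cmH2O·s/L.
C = Vt/(Pplat − PEEP) = 555.0 / (16.1 − 5) = 555.0/11.1 = 50.0 mL/cmH2O.
τ = R × C = 14.476 × 0.05 L/cmH2O = 0.7238 s.
Fraction remaining at end-expiration = e^(−Te/τ) = e^(−0.58/0.7238) = 0.4487 → 44.87%.

44.9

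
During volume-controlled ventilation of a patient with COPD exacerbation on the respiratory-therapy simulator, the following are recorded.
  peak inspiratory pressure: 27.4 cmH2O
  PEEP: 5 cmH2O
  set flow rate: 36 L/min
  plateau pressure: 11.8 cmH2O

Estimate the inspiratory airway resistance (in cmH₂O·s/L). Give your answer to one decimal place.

26.0

Flow: 36 L/min ÷ 60 = 0.6 L/s.
Raw = (PIP − Pplat) / flow = (27.4 − 11.8) / 0.6 = 15.6 / 0.6 = 26.0 cmH2O·s/L.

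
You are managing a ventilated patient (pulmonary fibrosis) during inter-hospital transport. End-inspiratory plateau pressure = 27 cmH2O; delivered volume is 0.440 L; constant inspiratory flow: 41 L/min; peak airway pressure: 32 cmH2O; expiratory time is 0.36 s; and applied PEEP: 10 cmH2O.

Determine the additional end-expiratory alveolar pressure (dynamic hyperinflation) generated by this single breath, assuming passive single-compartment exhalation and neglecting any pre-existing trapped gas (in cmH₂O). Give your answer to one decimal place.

2.5

Flow: 41 L/min ÷ 60 = 0.6833 L/s.
R = (PIP − Pplat)/V̇ = (32 − 27) / 0.6833 = 5.0/0.6833 = 7.317 cmH2O·s/L.
C = Vt/(Pplat − PEEP) = 440.0 / (27 − 10) = 440.0/17.0 = 25.882 mL/cmH2O.
τ = R × C = 7.317 × 0.02588 L/cmH2O = 0.1894 s.
Fraction remaining = e^(−Te/τ) = e^(−0.36/0.1894) = 0.1495; trapped volume = 440.0 × 0.1495 = 65.78 mL.
Additional alveolar pressure from trapping ≈ V_trapped / C = 65.78 / 25.882 = 2.542 cmH2O.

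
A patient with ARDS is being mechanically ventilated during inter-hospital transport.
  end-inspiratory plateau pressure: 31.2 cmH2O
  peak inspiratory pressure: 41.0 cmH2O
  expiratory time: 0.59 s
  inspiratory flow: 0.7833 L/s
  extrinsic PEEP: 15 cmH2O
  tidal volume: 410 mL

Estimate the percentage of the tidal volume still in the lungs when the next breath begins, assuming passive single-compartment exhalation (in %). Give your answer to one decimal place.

R = (PIP − Pplat)/V̇ = (41.0 − 31.2) / 0.7833 = 9.8/0.7833 = 12.511 cmH2O·s/L.
C = Vt/(Pplat − PEEP) = 410.0 / (31.2 − 15) = 410.0/16.2 = 25.309 mL/cmH2O.
τ = R × C = 12.511 × 0.02531 L/cmH2O = 0.3167 s.
Fraction remaining at end-expiration = e^(−Te/τ) = e^(−0.59/0.3167) = 0.1552 → 15.52%.

15.5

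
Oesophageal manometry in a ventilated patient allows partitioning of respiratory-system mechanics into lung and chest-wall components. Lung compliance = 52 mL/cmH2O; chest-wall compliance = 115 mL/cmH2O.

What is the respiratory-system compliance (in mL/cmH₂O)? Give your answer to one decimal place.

Lung and chest wall are elastances in series: 1/Crs = 1/CL + 1/Ccw.
1/Crs = 1/52 + 1/115 = 0.02793.
Crs = 35.804 mL/cmH2O.

35.8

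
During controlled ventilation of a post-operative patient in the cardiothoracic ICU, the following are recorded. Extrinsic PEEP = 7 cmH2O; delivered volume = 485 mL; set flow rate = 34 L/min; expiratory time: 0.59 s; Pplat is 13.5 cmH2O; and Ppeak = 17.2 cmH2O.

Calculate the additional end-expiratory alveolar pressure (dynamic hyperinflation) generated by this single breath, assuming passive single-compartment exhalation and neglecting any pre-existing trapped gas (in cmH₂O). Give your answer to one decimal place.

1.9

Flow: 34 L/min ÷ 60 = 0.5667 L/s.
R = (PIP − Pplat)/V̇ = (17.2 − 13.5) / 0.5667 = 3.7/0.5667 = 6.529 cmH2O·s/L.
C = Vt/(Pplat − PEEP) = 485.0 / (13.5 − 7) = 485.0/6.5 = 74.615 mL/cmH2O.
τ = R × C = 6.529 × 0.07462 L/cmH2O = 0.4872 s.
Fraction remaining = e^(−Te/τ) = e^(−0.59/0.4872) = 0.2979; trapped volume = 485.0 × 0.2979 = 144.48 mL.
Additional alveolar pressure from trapping ≈ V_trapped / C = 144.48 / 74.615 = 1.936 cmH2O.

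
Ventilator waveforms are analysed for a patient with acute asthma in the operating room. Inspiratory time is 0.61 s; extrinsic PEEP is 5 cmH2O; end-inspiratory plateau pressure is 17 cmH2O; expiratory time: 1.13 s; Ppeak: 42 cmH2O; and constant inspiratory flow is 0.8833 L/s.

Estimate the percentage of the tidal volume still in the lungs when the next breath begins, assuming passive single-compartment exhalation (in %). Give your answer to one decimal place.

41.1

Vt = flow × Ti = 0.8833 L/s × 0.61 s × 1000 mL/L = 538.81 mL.
R = (PIP − Pplat)/V̇ = (42 − 17) / 0.8833 = 25.0/0.8833 = 28.303 cmH2O·s/L.
C = Vt/(Pplat − PEEP) = 538.81 / (17 − 5) = 538.81/12.0 = 44.901 mL/cmH2O.
τ = R × C = 28.303 × 0.0449 L/cmH2O = 1.271 s.
Fraction remaining at end-expiration = e^(−Te/τ) = e^(−1.13/1.271) = 0.411 → 41.1%.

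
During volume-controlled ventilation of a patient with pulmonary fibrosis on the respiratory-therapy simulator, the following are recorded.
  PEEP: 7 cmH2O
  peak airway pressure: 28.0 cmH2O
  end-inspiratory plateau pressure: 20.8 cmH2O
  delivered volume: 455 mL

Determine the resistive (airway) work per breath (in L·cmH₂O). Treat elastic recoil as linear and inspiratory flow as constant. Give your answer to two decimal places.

With constant inspiratory flow the resistive pressure is constant at PIP − Pplat = 28.0 − 20.8 = 7.2 cmH2O, so resistive work = 7.2 × 0.455 = 3.276 L·cmH2O.

3.28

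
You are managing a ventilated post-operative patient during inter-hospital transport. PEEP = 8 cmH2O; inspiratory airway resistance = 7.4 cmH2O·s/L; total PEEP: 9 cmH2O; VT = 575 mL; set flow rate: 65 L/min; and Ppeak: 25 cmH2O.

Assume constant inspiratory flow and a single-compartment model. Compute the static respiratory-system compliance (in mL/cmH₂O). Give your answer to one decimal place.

72.0

Flow: 65 L/min ÷ 60 = 1.0833 L/s.
Total PEEP = 9 cmH2O (set 8 + intrinsic 1); this is the baseline alveolar pressure.
Equation of motion (constant flow): PIP = Vt/C + R·V̇ + PEEP.
Vt/C = PIP − R·V̇ − PEEP = 25 − 7.4×1.0833 − 9 = 25 − 8.016 − 9 = 7.984 cmH2O.
C = Vt / 7.984 = 575 / 7.984 = 72.019 mL/cmH2O.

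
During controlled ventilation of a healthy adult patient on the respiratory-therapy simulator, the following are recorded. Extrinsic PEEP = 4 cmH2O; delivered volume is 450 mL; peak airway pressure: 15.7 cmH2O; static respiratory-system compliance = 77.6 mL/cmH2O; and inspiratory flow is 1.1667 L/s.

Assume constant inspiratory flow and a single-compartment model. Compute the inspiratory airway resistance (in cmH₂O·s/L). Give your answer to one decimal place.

5.1

Equation of motion (constant flow): PIP = Vt/C + R·V̇ + PEEP.
R·V̇ = PIP − Vt/C − PEEP = 15.7 − 450/77.6 − 4 = 15.7 − 5.799 − 4 = 5.901 cmH2O.
R = 5.901 / 1.1667 = 5.058 cmH2O·s/L.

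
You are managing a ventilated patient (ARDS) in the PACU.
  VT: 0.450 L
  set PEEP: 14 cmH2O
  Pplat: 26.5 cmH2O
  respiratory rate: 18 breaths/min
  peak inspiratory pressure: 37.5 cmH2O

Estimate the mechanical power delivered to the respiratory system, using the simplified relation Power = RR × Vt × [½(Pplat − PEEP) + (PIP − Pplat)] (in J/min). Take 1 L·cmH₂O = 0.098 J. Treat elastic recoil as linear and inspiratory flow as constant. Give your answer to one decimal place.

13.7

Per-breath work = Vt × [½(Pplat−PEEP) + (PIP−Pplat)] = 0.450 × [0.5×12.5 + 11.0] = 0.450 × 17.25 = 7.763 L·cmH2O.
Power = 18 × 7.763 = 139.73 L·cmH2O/min.
× 0.098 J/(L·cmH2O) → 13.694 J/min.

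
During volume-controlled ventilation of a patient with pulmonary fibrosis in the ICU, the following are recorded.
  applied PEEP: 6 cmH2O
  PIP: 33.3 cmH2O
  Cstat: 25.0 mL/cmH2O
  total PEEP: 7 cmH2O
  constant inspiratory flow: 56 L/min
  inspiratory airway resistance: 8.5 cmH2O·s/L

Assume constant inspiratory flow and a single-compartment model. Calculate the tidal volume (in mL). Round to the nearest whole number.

459

Flow: 56 L/min ÷ 60 = 0.9333 L/s.
Total PEEP = 7 cmH2O (set 6 + intrinsic 1); this is the baseline alveolar pressure.
Equation of motion (constant flow): PIP = Vt/C + R·V̇ + PEEP.
Vt/C = PIP − R·V̇ − PEEP = 33.3 − 7.933 − 7 = 18.367 cmH2O.
Vt = C × 18.367 = 25.0 × 18.367 = 459.18 mL.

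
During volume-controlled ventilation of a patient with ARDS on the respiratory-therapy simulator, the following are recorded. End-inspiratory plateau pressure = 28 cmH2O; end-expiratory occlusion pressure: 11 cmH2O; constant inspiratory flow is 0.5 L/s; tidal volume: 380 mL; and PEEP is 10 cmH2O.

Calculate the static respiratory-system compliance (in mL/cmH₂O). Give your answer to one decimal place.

22.4

End-expiratory occlusion gives total PEEP = 11 cmH2O (intrinsic PEEP = 11 − 10 = 1). Use total PEEP for the elastic gradient.
Cstat = Vt / (Pplat − PEEPtotal) = 380 / (28 − 11) = 380 / 17.0 = 22.353 mL/cmH2O.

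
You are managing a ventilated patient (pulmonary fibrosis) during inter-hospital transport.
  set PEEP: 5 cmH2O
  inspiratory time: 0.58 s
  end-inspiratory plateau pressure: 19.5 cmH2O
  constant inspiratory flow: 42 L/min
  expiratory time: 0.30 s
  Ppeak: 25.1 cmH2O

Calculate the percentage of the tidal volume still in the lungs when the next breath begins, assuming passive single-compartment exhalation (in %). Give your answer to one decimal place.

Flow: 42 L/min ÷ 60 = 0.7 L/s.
Vt = flow × Ti = 0.7 L/s × 0.58 s × 1000 mL/L = 406.0 mL.
R = (PIP − Pplat)/V̇ = (25.1 − 19.5) / 0.7 = 5.6/0.7 = 8.0 cmH2O·s/L.
C = Vt/(Pplat − PEEP) = 406.0 / (19.5 − 5) = 406.0/14.5 = 28.0 mL/cmH2O.
τ = R × C = 8.0 × 0.028 L/cmH2O = 0.224 s.
Fraction remaining at end-expiration = e^(−Te/τ) = e^(−0.30/0.224) = 0.262 → 26.2%.

26.2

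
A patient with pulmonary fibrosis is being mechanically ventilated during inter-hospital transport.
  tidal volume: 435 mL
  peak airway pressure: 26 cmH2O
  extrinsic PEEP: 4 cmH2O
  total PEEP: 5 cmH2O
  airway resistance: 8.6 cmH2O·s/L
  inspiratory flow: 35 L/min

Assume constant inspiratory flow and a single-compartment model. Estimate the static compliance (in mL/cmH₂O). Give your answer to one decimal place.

27.2

Flow: 35 L/min ÷ 60 = 0.5833 L/s.
Total PEEP = 5 cmH2O (set 4 + intrinsic 1); this is the baseline alveolar pressure.
Equation of motion (constant flow): PIP = Vt/C + R·V̇ + PEEP.
Vt/C = PIP − R·V̇ − PEEP = 26 − 8.6×0.5833 − 5 = 26 − 5.016 − 5 = 15.984 cmH2O.
C = Vt / 15.984 = 435 / 15.984 = 27.215 mL/cmH2O.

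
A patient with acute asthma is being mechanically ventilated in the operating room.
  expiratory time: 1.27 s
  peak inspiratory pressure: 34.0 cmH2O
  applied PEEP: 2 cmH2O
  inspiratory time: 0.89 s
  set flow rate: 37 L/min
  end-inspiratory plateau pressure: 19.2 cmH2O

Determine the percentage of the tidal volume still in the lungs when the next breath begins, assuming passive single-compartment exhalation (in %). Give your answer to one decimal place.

Flow: 37 L/min ÷ 60 = 0.6167 L/s.
Vt = flow × Ti = 0.6167 L/s × 0.89 s × 1000 mL/L = 548.86 mL.
R = (PIP − Pplat)/V̇ = (34.0 − 19.2) / 0.6167 = 14.8/0.6167 = 23.999 cmH2O·s/L.
C = Vt/(Pplat − PEEP) = 548.86 / (19.2 − 2) = 548.86/17.2 = 31.91 mL/cmH2O.
τ = R × C = 23.999 × 0.03191 L/cmH2O = 0.7658 s.
Fraction remaining at end-expiration = e^(−Te/τ) = e^(−1.27/0.7658) = 0.1904 → 19.04%.

19.0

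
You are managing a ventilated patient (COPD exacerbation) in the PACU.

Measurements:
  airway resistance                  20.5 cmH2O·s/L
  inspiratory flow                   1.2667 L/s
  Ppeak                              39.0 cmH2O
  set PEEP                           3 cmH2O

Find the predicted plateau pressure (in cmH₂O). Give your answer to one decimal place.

13.0

Pplat = PIP − Raw × flow = 39.0 − 20.5 × 1.2667 = 39.0 − 25.967 = 13.033 cmH2O.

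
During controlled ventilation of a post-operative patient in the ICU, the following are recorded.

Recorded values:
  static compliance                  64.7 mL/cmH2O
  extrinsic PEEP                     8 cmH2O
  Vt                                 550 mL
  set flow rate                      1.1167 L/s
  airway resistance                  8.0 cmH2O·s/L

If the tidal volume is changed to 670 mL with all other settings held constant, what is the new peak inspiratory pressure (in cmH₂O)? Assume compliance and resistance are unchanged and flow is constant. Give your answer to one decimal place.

27.3

PIP = Vt/C + R·V̇ + PEEP (constant-flow equation of motion).
Only the elastic term changes: ΔPIP = ΔVt / C = (670 − 550) / 64.7 = 1.855 cmH2O.
Original PIP = 550/64.7 + 8.0×1.1167 + 8 = 25.434 cmH2O; new PIP = 25.434 + (1.855) = 27.289 cmH2O.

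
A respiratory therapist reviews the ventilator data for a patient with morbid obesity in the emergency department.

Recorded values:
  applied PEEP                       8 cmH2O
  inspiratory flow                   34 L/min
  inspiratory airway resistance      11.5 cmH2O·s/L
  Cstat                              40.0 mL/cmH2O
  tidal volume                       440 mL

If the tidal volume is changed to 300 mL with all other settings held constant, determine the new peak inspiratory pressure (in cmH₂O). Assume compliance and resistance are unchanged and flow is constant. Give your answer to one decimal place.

22.0

Flow: 34 L/min ÷ 60 = 0.5667 L/s.
PIP = Vt/C + R·V̇ + PEEP (constant-flow equation of motion).
Only the elastic term changes: ΔPIP = ΔVt / C = (300 − 440) / 40.0 = -3.5 cmH2O.
Original PIP = 440/40.0 + 11.5×0.5667 + 8 = 25.517 cmH2O; new PIP = 25.517 + (-3.5) = 22.017 cmH2O.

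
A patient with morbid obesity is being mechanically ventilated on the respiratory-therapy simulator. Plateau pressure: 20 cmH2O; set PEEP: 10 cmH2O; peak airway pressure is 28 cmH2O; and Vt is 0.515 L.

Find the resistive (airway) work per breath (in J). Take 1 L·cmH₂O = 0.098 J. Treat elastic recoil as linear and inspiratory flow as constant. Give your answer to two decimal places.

With constant inspiratory flow the resistive pressure is constant at PIP − Pplat = 28 − 20 = 8.0 cmH2O, so resistive work = 8.0 × 0.515 = 4.12 L·cmH2O.
× 0.098 J/(L·cmH2O) → 0.4038 J.

0.40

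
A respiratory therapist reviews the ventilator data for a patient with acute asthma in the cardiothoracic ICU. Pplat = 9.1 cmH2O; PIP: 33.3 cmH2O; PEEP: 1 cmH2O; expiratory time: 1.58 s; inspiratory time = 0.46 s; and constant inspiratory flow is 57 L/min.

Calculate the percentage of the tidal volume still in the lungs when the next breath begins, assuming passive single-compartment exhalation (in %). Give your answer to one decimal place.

Flow: 57 L/min ÷ 60 = 0.95 L/s.
Vt = flow × Ti = 0.95 L/s × 0.46 s × 1000 mL/L = 437.0 mL.
R = (PIP − Pplat)/V̇ = (33.3 − 9.1) / 0.95 = 24.2/0.95 = 25.474 cmH2O·s/L.
C = Vt/(Pplat − PEEP) = 437.0 / (9.1 − 1) = 437.0/8.1 = 53.951 mL/cmH2O.
τ = R × C = 25.474 × 0.05395 L/cmH2O = 1.374 s.
Fraction remaining at end-expiration = e^(−Te/τ) = e^(−1.58/1.374) = 0.3167 → 31.67%.

31.7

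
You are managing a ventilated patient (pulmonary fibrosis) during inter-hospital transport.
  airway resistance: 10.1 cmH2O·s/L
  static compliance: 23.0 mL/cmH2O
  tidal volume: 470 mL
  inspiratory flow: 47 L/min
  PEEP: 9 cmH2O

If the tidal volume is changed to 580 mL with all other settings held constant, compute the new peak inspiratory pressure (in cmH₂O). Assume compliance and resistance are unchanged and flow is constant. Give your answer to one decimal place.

42.1

Flow: 47 L/min ÷ 60 = 0.7833 L/s.
PIP = Vt/C + R·V̇ + PEEP (constant-flow equation of motion).
Only the elastic term changes: ΔPIP = ΔVt / C = (580 − 470) / 23.0 = 4.783 cmH2O.
Original PIP = 470/23.0 + 10.1×0.7833 + 9 = 37.346 cmH2O; new PIP = 37.346 + (4.783) = 42.129 cmH2O.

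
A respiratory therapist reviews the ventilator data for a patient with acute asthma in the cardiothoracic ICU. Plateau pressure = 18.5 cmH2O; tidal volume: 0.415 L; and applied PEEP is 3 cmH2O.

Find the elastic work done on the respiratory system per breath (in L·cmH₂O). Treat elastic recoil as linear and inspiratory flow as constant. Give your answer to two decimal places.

3.22

Elastic work ≈ ½ × (Pplat − PEEP) × Vt = 0.5 × (18.5 − 3) × 0.415 L = 0.5 × 15.5 × 0.415 = 3.216 L·cmH2O.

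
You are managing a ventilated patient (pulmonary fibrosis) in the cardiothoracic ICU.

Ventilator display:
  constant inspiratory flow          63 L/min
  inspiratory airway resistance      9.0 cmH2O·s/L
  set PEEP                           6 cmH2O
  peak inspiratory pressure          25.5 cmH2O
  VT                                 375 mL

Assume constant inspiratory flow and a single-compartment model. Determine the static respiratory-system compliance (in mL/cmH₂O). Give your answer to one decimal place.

37.3

Flow: 63 L/min ÷ 60 = 1.05 L/s.
Equation of motion (constant flow): PIP = Vt/C + R·V̇ + PEEP.
Vt/C = PIP − R·V̇ − PEEP = 25.5 − 9.0×1.05 − 6 = 25.5 − 9.45 − 6 = 10.05 cmH2O.
C = Vt / 10.05 = 375 / 10.05 = 37.313 mL/cmH2O.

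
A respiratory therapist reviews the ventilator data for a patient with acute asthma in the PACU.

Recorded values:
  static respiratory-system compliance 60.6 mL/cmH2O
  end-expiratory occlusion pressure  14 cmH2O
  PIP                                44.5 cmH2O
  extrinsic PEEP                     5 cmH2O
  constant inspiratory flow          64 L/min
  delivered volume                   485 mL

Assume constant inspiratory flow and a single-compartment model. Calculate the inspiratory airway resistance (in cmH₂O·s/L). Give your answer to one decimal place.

Flow: 64 L/min ÷ 60 = 1.0667 L/s.
Total PEEP = 14 cmH2O (set 5 + intrinsic 9); this is the baseline alveolar pressure.
Equation of motion (constant flow): PIP = Vt/C + R·V̇ + PEEP.
R·V̇ = PIP − Vt/C − PEEP = 44.5 − 485/60.6 − 14 = 44.5 − 8.003 − 14 = 22.497 cmH2O.
R = 22.497 / 1.0667 = 21.09 cmH2O·s/L.

21.1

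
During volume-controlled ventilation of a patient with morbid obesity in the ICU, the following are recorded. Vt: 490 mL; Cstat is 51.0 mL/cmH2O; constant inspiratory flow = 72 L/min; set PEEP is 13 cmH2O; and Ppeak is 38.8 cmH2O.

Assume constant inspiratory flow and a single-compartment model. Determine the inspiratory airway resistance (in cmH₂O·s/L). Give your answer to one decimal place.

Flow: 72 L/min ÷ 60 = 1.2 L/s.
Equation of motion (constant flow): PIP = Vt/C + R·V̇ + PEEP.
R·V̇ = PIP − Vt/C − PEEP = 38.8 − 490/51.0 − 13 = 38.8 − 9.608 − 13 = 16.192 cmH2O.
R = 16.192 / 1.2 = 13.493 cmH2O·s/L.

13.5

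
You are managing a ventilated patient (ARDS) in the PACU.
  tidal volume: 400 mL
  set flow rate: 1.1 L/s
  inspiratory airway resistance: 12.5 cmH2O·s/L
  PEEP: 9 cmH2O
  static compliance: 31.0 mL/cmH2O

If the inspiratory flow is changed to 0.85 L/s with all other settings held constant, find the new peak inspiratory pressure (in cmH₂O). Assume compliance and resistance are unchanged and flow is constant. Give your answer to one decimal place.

PIP = Vt/C + R·V̇ + PEEP (constant-flow equation of motion).
Only the resistive term changes: ΔPIP = R × ΔV̇ = 12.5 × (0.85 − 1.1) = 12.5 × -0.25 = -3.125 cmH2O.
Original PIP = 400/31.0 + 12.5×1.1 + 9 = 35.653 cmH2O; new PIP = 35.653 + (-3.125) = 32.528 cmH2O.

32.5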